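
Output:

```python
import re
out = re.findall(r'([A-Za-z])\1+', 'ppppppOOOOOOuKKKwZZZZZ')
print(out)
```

After group 1 captures some text, `\1` only succeeds where that same text appears again.
Walking the string: at [0:6] match 'pppppp', group 1 = 'p'; at [6:12] match 'OOOOOO', group 1 = 'O'; at [13:16] match 'KKK', group 1 = 'K'; at [17:22] match 'ZZZZZ', group 1 = 'Z'.
`findall` collects group 1 from each match (4 total).

['p', 'O', 'K', 'Z']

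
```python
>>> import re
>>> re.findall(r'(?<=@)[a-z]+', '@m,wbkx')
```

['m']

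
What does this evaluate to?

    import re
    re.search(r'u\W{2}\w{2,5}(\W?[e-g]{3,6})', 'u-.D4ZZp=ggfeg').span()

(0, 14)

The pattern matches the literal 'u', then exactly 2 of a non-word character, then 2 to 5 of a word character; then optionally a non-word character, then 3 to 6 of a character in [e-g] (captured).
Unlike `match`, `search` isn't anchored — it looks for the pattern anywhere in the string.
The match spans [0:14] → 'u-.D4ZZp=ggfeg'.
Captured: group 1 = '=ggfeg'.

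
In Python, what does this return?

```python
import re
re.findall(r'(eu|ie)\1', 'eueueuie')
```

After group 1 captures some text, `\1` only succeeds where that same text appears again.
Matches: at [0:4] match 'eueu', group 1 = 'eu'.
Because there's exactly one group, `findall` drops the full match and keeps group 1 from the one hit.

['eu']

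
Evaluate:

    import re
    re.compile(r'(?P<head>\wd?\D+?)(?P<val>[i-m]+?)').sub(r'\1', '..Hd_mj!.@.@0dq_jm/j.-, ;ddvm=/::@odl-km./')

'..Hd_j!.@.@0dq_m/.-, ;ddv=/::@odl-m./'

Because the quantifier is non-greedy, it stops expanding at the earliest point where the rest of the pattern can succeed.
The replacement refers to a captured group, so each match is rewritten using its own captured text.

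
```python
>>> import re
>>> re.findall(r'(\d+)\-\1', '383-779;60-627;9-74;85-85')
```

['85']

A backreference is literal: `\1` must see the identical characters the first group matched.
Walking the string: at [20:25] match '85-85', group 1 = '85'.
Because there's exactly one group, `findall` drops the full match and keeps group 1 from the one hit.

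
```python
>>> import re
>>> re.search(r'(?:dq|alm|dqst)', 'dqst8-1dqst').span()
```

(0, 2)

`|` is ordered: at each position the engine commits to the first alternative that works.
The match spans [0:2] → 'dq'.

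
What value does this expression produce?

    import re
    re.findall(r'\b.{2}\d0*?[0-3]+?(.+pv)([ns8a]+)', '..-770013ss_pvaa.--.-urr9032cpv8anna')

[('13ss_pvaa.--.-urr9032cpv', '8anna')]

With the lazy modifier that quantifier settles for the fewest repetitions that let the rest of the pattern succeed (the atoms after it are unaffected and can still be greedy).
`findall` packs the 2 group values into a tuple for every match.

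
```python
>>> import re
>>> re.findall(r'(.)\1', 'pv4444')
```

['4', '4']

A backreference is literal: `\1` must see the identical characters the first group matched.
Walking the string: at [2:4] match '44', group 1 = '4'; at [4:6] match '44', group 1 = '4'.
With a single group, `findall` returns only what that group captured — 2 items.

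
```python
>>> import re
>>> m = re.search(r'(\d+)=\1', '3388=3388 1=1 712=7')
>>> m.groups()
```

('3388',)

`\1` is not a pattern — it's the concrete string captured by group 1, re-applied verbatim.
Unlike `match`, `search` isn't anchored — it looks for the pattern anywhere in the string.
The match spans [0:9] → '3388=3388'.
Captured: group 1 = '3388'.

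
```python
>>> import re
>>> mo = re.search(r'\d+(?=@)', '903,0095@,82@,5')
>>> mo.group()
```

'0095'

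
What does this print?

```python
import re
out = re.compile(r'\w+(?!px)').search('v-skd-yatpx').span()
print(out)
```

(0, 1)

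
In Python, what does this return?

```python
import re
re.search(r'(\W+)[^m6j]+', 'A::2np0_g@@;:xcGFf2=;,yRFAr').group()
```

'::2np0_g@@;:xcGFf2=;,yRFAr'

Pattern: one or more of a non-word character (captured); then one or more of any character except [m6j].
`re.search` scans for the first position where the pattern succeeds.
The match spans [1:27] → '::2np0_g@@;:xcGFf2=;,yRFAr'.
Captured: group 1 = '::'.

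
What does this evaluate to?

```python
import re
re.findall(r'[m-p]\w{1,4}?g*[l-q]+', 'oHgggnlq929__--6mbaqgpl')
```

['oHgggnlq', 'mbaq']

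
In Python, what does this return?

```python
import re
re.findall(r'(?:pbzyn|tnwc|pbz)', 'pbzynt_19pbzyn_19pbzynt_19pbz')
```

['pbzyn', 'pbzyn', 'pbzyn', 'pbz']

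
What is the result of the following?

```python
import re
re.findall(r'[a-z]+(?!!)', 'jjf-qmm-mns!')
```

['jjf', 'qmm', 'mn']

The negative lookaround is zero-width — it rules out positions where the adjacent text would match, without consuming anything.
Since nothing is captured, `findall` lists the 3 matched substrings directly.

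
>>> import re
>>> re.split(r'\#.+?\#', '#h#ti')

['', 'ti']

Matches to split on: at [0:3] → '#h#'.
Each match becomes a cut point; 2 segments remain.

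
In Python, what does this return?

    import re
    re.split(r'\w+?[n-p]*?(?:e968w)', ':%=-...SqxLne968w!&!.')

The string is cut at each match, leaving 2 pieces.

[':%=-...', '!&!.']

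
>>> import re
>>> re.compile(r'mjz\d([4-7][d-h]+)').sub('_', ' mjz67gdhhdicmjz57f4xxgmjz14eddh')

The pattern matches the literal 'mjz', then a digit; then a character in [4-7], then one or more of a character in [d-h] (captured).
Matches: at [1:11] → 'mjz67gdhhd'; at [13:19] → 'mjz57f'; at [23:32] → 'mjz14eddh'.
Each match is replaced by '_'.

' _ic_4xxg_'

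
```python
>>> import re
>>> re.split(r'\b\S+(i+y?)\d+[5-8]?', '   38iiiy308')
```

['   ', 'iy', '']

Pattern: a word boundary (`\b`, zero-width); then one or more of a non-whitespace character; then one or more of a literal 'i', then optionally a literal 'y' (captured); then one or more of a digit, then optionally a character in [5-8].
Matches to split on: at [3:12] → '38iiiy308'.
Because the pattern has a capturing group, `split` also inserts each captured text between the pieces.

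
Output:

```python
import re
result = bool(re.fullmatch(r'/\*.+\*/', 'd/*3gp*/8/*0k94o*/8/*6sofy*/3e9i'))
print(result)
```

False

`re.fullmatch` is like wrapping the pattern in `^…$` (in single-line mode).
Here the pattern can't cover the whole string, so the call returns None, and `bool(None)` is False.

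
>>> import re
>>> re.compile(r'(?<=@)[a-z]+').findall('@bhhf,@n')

['bhhf', 'n']

Lookahead/lookbehind check context without consuming it, so the matched span excludes the asserted characters.
Walking the string: at [1:5] → 'bhhf'; at [7:8] → 'n'.
No capturing groups, so `findall` returns the 2 full match strings.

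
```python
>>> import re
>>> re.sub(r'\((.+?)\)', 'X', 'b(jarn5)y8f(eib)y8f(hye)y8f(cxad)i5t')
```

Matches: at [1:8] → '(jarn5)'; at [11:16] → '(eib)'; at [19:24] → '(hye)'; at [27:33] → '(cxad)'.
`sub` substitutes 'X' at each match site.

'bXy8fXy8fXy8fXi5t'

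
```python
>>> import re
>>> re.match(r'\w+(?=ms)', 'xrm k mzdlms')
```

Lookahead/lookbehind check context without consuming it, so the matched span excludes the asserted characters.
`match` is anchored at position 0; if the pattern doesn't fit there, it returns None.
Here position 0 doesn't satisfy it, so the call returns None.

None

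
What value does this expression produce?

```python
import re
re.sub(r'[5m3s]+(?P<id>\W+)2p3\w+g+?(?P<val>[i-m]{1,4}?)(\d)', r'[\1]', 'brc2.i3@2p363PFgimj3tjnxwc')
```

'brc2.i[@]tjnxwc'

Each match is replaced using the text its own group 1 captured.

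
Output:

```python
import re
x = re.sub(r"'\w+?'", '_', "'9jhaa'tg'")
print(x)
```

_tg'

Matches: at [0:7] → "'9jhaa'".
Every occurrence is swapped for '_'.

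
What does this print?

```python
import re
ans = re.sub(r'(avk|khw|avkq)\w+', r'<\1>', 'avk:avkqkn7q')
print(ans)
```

Alternation tries branches left to right and keeps the first one that lets the overall match succeed at that position.
Matches: at [4:12] → 'avkqkn7q'.
Each match is replaced using the text its own group 1 captured.

avk:<avk>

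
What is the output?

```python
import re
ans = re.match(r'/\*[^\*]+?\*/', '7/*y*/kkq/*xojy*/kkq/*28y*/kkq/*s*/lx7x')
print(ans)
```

None

`re.match` won't scan ahead — the pattern has to work from the very first character.
Here position 0 doesn't satisfy it, so the call returns None.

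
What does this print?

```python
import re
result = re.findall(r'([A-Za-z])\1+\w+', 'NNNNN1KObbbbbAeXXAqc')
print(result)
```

['N']

After group 1 captures some text, `\1` only succeeds where that same text appears again.
Matches: at [0:20] match 'NNNNN1KObbbbbAeXXAqc', group 1 = 'N'.
Because there's exactly one group, `findall` drops the full match and keeps group 1 from the one hit.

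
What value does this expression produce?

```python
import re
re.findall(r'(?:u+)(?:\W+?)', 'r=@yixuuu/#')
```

The pattern matches one or more of a literal 'u' (non-capturing group); then one or more of a non-word character (lazy) (non-capturing group).
Walking the string: at [6:10] → 'uuu/'.
`findall` yields the raw match text (1 of them) because the pattern has no groups.

['uuu/']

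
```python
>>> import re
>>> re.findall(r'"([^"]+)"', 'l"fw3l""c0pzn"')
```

['fw3l', 'c0pzn']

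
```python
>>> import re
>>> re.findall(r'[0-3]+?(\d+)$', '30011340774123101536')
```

['0011340774123101536']

Pattern: one or more of a character in [0-3] (lazy); then one or more of a digit (captured); then anchored at the end.
Matches: at [0:20] match '30011340774123101536', group 1 = '0011340774123101536'.
One capturing group, so `findall` returns just the captured substring from the one match — 1 in all.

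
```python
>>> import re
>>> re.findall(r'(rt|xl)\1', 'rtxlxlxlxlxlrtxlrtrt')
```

['xl', 'xl', 'rt']

`\1` is not a pattern — it's the concrete string captured by group 1, re-applied verbatim.
With a single group, `findall` returns only what that group captured — 3 items.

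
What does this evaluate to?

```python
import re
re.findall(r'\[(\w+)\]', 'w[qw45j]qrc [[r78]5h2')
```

Matches: at [1:8] match '[qw45j]', group 1 = 'qw45j'; at [13:18] match '[r78]', group 1 = 'r78'.
`findall` collects group 1 from each match (2 total).

['qw45j', 'r78']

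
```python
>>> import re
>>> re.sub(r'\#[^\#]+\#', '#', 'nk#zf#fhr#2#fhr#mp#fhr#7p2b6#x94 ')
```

'nk#fhr#fhr#fhr#x94 '

Matches: at [2:6] → '#zf#'; at [9:12] → '#2#'; at [15:19] → '#mp#'; at [22:29] → '#7p2b6#'.
`sub` substitutes '#' at each match site.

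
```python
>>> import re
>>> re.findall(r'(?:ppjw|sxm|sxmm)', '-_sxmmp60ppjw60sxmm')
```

['sxm', 'ppjw', 'sxm']

Alternation tries branches left to right and keeps the first one that lets the overall match succeed at that position.
Matches: at [2:5] → 'sxm'; at [9:13] → 'ppjw'; at [15:18] → 'sxm'.
Since nothing is captured, `findall` lists the 3 matched substrings directly.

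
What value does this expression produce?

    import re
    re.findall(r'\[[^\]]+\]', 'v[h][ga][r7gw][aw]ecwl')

['[h]', '[ga]', '[r7gw]', '[aw]']

Since nothing is captured, `findall` lists the 4 matched substrings directly.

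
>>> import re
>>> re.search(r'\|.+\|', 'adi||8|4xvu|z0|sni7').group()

'||8|4xvu|z0|'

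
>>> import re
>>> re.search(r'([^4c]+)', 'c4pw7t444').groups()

('pw7t',)

Pattern: one or more of any character except [4c] (captured).
`search` walks the string left to right and returns the first match it finds.
The match spans [2:6] → 'pw7t'.
Captured: group 1 = 'pw7t'.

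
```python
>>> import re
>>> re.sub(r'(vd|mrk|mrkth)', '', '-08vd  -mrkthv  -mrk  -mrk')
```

'-08  -thv  -  -'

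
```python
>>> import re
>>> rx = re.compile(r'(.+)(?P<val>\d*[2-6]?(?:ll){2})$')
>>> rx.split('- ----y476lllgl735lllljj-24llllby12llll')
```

['', '- ----y476lllgl735lllljj-24llllby12', 'llll', '']

The group in the pattern means `split` returns the separators' captures alongside the pieces.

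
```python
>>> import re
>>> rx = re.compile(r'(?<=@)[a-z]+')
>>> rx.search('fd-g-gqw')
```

None

The positive lookaround only admits positions where the adjacent text matches; those characters stay outside the span.
Here nothing in the string fits, so the call returns None.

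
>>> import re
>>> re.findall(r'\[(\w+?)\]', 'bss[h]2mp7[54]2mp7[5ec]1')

['h', '54', '5ec']

Because there's exactly one group, `findall` drops the full match and keeps group 1 from each hit.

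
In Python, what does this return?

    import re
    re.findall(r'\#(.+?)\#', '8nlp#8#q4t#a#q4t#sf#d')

['8', 'a', 'sf']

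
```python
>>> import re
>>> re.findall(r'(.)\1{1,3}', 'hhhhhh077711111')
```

A backreference is literal: `\1` must see the identical characters the first group matched.
Matches: at [0:4] match 'hhhh', group 1 = 'h'; at [4:6] match 'hh', group 1 = 'h'; at [7:10] match '777', group 1 = '7'; at [10:14] match '1111', group 1 = '1'.
One capturing group, so `findall` returns just the captured substring from each match — 4 in all.

['h', 'h', '7', '1']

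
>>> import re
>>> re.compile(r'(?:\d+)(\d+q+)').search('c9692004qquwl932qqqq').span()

(1, 10)

The pattern matches one or more of a digit (non-capturing group); then one or more of a digit, then one or more of a literal 'q' (captured).
`re.search` scans for the first position where the pattern succeeds.
The match spans [1:10] → '9692004qq'.
Captured: group 1 = '4qq'.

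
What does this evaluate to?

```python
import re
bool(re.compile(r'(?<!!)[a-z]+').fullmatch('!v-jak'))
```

A negative assertion filters positions out without eating any characters.
For `fullmatch`, every character of the input must be accounted for by the pattern.
Here the string isn't matched end-to-end, so the call returns None, and `bool(None)` is False.

False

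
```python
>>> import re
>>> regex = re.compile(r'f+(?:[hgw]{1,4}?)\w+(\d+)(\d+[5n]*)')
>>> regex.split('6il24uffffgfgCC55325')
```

Because the pattern has a capturing group, `split` also inserts each captured text between the pieces.

['6il24u', '2', '5', '']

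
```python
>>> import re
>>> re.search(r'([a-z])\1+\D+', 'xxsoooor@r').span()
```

(0, 10)

A backreference is literal: `\1` must see the identical characters the first group matched.
`re.search` scans for the first position where the pattern succeeds.
The match spans [0:10] → 'xxsoooor@r'.
Captured: group 1 = 'x'.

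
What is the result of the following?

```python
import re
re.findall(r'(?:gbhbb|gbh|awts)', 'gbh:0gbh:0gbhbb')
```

['gbh', 'gbh', 'gbhbb']

Branches in `(...|...)` are attempted left-to-right; the first branch that allows the whole pattern to succeed is taken.
Walking the string: at [0:3] → 'gbh'; at [5:8] → 'gbh'; at [10:15] → 'gbhbb'.
Since nothing is captured, `findall` lists the 3 matched substrings directly.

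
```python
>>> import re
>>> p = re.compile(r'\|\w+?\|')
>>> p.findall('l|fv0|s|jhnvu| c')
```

Scanning left to right: at [1:6] → '|fv0|'; at [7:14] → '|jhnvu|'.
With no groups in the pattern, `findall` gives back each whole match — 2 here.

['|fv0|', '|jhnvu|']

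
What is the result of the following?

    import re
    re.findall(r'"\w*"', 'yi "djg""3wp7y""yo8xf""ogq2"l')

Walking the string: at [3:8] → '"djg"'; at [8:15] → '"3wp7y"'; at [15:22] → '"yo8xf"'; at [22:28] → '"ogq2"'.
With no groups in the pattern, `findall` gives back each whole match — 4 here.

['"djg"', '"3wp7y"', '"yo8xf"', '"ogq2"']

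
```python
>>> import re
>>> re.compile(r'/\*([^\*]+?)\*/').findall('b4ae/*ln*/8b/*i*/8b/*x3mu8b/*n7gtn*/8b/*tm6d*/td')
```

['ln', 'i', 'n7gtn', 'tm6d']

Scanning left to right: at [4:10] match '/*ln*/', group 1 = 'ln'; at [12:17] match '/*i*/', group 1 = 'i'; at [27:36] match '/*n7gtn*/', group 1 = 'n7gtn'; at [38:46] match '/*tm6d*/', group 1 = 'tm6d'.
One capturing group, so `findall` returns just the captured substring from each match — 4 in all.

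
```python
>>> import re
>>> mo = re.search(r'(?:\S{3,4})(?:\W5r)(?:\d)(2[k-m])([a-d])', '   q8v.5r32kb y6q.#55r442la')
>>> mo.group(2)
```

Pattern: 3 to 4 of a non-whitespace character (non-capturing group); then a non-word character, then the literal '5r' (non-capturing group); then a digit (non-capturing group); then a literal '2', then a character in [k-m] (captured); then a character in [a-d] (captured).
`re.search` tries every starting position until one works.
The match spans [3:13] → 'q8v.5r32kb'.
Captured: group 1 = '2k', group 2 = 'b'.

'b'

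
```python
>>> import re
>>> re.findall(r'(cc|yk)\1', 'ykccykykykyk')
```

`\1` has to match the exact text group 1 already captured.
One capturing group, so `findall` returns just the captured substring from each match — 2 in all.

['yk', 'yk']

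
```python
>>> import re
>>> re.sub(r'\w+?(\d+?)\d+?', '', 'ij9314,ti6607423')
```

'14,23'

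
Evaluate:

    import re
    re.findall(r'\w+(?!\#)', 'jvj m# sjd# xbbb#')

['jvj', 'sj', 'xbb']

Because the assertion is negative and zero-width, positions next to the forbidden text are skipped.
Walking the string: at [0:3] → 'jvj'; at [7:9] → 'sj'; at [12:15] → 'xbb'.
No capturing groups, so `findall` returns the 3 full match strings.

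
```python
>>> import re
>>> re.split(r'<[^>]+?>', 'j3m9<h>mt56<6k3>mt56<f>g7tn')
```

Matches to split on: at [4:7] → '<h>'; at [11:16] → '<6k3>'; at [20:23] → '<f>'.
Each match becomes a cut point; 4 segments remain.

['j3m9', 'mt56', 'mt56', 'g7tn']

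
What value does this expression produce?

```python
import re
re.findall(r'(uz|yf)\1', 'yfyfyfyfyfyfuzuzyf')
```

['yf', 'yf', 'yf', 'uz']

`\1` has to match the exact text group 1 already captured.
One capturing group, so `findall` returns just the captured substring from each match — 4 in all.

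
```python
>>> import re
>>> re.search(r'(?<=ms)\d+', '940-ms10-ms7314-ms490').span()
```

(6, 8)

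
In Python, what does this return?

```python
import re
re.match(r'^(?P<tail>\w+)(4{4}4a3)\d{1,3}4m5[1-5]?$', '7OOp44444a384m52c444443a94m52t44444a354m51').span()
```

The pattern matches anchored at the start of the string; then one or more of a word character (captured as 'tail'); then exactly 4 of the literal '4', then the literal '4a3' (captured); then 1 to 3 of a digit, then the literal '4m5', then optionally a character in [1-5]; then anchored at the end.
`re.match` only tries the pattern at the start of the string.
The match spans [0:42] → '7OOp44444a384m52c444443a94m52t44444a354m51'.
Captured: group 1 = '7OOp44444a384m52c444443a94m52t', group 2 = '44444a3'.

(0, 42)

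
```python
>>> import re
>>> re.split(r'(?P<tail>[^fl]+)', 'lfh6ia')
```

['lf', 'h6ia', '']

The pattern matches one or more of any character except [fl] (captured as 'tail').
The group in the pattern means `split` returns the separators' captures alongside the pieces.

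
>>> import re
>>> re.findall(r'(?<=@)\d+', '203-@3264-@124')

The positive lookaround only admits positions where the adjacent text matches; those characters stay outside the span.
`findall` yields the raw match text (2 of them) because the pattern has no groups.

['3264', '124']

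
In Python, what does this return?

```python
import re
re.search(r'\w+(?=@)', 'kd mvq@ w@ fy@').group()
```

'mvq'

Lookahead/lookbehind check context without consuming it, so the matched span excludes the asserted characters.
Unlike `match`, `search` isn't anchored — it looks for the pattern anywhere in the string.
The match spans [3:6] → 'mvq'.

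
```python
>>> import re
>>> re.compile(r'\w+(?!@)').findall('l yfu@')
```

A negative assertion filters positions out without eating any characters.
No capturing groups, so `findall` returns the 2 full match strings.

['l', 'yf']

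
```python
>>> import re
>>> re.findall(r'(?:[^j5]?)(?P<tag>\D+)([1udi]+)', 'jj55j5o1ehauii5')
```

[('o', '1'), ('haui', 'i')]

This matches optionally any character except [j5] (non-capturing group); then one or more of a non-digit (captured as 'tag'); then one or more of one of [1udi] (captured).
With 2 capturing groups, `findall` returns a 2-tuple per match.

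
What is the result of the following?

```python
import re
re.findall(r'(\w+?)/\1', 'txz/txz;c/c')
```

['txz', 'c']

A backreference is literal: `\1` must see the identical characters the first group matched.
Because there's exactly one group, `findall` drops the full match and keeps group 1 from each hit.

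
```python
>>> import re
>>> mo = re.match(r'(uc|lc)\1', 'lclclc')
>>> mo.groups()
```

The match spans [0:4] → 'lclc'.
Captured: group 1 = 'lc'.

('lc',)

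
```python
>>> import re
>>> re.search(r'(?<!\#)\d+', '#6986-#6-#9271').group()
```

`(?!…)`/`(?<!…)` only lets a position through if the neighbouring text does NOT match; no characters are consumed.
`search` walks the string left to right and returns the first match it finds.
The match spans [2:5] → '986'.

'986'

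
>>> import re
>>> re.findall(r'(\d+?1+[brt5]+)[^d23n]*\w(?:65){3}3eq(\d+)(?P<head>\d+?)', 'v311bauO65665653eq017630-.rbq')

[]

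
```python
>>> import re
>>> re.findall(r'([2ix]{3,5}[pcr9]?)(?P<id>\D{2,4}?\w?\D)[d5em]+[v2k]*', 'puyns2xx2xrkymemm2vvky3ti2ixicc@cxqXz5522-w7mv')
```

[('2xx2xr', 'kyme')]

The pattern matches 3 to 5 of one of [2ix], then optionally one of [pcr9] (captured); then 2 to 4 of a non-digit (lazy), then optionally a word character, then a non-digit (captured as 'id'); then one or more of one of [d5em]; then zero or more of one of [v2k].
With the lazy modifier that quantifier settles for the fewest repetitions that let the rest of the pattern succeed (the atoms after it are unaffected and can still be greedy).
Scanning left to right: at [5:21] match '2xx2xrkymemm2vvk', groups = ('2xx2xr', 'kyme').
With 2 capturing groups, `findall` returns a 2-tuple per match.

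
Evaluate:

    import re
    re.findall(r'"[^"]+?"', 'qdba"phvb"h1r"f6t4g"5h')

['"phvb"', '"f6t4g"']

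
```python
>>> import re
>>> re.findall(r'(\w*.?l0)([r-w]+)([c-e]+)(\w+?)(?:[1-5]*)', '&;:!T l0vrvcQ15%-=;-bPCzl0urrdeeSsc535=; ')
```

Pattern: zero or more of a word character, then optionally any character, then the literal 'l0' (captured); then one or more of a character in [r-w] (captured); then one or more of a character in [c-e] (captured); then one or more of a word character (lazy) (captured); then zero or more of a character in [1-5] (non-capturing group).
Lazy quantifiers expand one character at a time until the remainder of the pattern can match.
Matches: at [4:15] match 'T l0vrvcQ15', groups = ('T l0', 'vrv', 'c', 'Q'); at [20:33] match 'bPCzl0urrdeeS', groups = ('bPCzl0', 'urr', 'dee', 'S').
`findall` packs the 4 group values into a tuple for every match.

[('T l0', 'vrv', 'c', 'Q'), ('bPCzl0', 'urr', 'dee', 'S')]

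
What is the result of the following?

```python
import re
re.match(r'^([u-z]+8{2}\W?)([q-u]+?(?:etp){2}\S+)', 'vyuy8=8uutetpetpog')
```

None

`match` is anchored at position 0; if the pattern doesn't fit there, it returns None.
Here the string doesn't start with a match, so the call returns None.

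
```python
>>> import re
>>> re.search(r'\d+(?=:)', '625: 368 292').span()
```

(0, 3)

The positive lookaround only admits positions where the adjacent text matches; those characters stay outside the span.
Unlike `match`, `search` isn't anchored — it looks for the pattern anywhere in the string.
The match spans [0:3] → '625'.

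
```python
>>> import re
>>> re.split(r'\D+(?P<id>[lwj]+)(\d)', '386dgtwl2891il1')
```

The pattern matches one or more of a non-digit; then one or more of one of [lwj] (captured as 'id'); then a digit (captured).
Matches to split on: at [3:9] → 'dgtwl2'; at [12:15] → 'il1'.
Because the pattern has a capturing group, `split` also inserts each captured text between the pieces.

['386', 'l', '2', '891', 'l', '1', '']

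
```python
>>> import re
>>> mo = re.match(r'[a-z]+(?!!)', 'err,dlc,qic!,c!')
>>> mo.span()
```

`re.match` won't scan ahead — the pattern has to work from the very first character.
The match spans [0:3] → 'err'.

(0, 3)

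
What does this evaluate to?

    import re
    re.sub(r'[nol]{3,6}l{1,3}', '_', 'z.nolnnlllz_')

'z._z_'

Pattern: 3 to 6 of one of [nol]; then 1 to 3 of a literal 'l'.
Each match is replaced by '_'.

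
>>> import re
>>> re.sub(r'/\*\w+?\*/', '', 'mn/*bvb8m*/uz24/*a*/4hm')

'mnuz244hm'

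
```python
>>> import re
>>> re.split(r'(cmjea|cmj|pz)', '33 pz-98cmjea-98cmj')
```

['33 ', 'pz', '-98', 'cmjea', '-98', 'cmj', '']

The regex engine tests alternatives in the order written; an earlier branch that matches wins even if a later one would match more.
Matches to split on: at [3:5] → 'pz'; at [8:13] → 'cmjea'; at [16:19] → 'cmj'.
`re.split` interleaves the captured-group text with the surrounding fragments.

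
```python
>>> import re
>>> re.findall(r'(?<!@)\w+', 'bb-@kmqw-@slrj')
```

['bb', 'mqw', 'lrj']

A negative assertion filters positions out without eating any characters.
With no groups in the pattern, `findall` gives back each whole match — 3 here.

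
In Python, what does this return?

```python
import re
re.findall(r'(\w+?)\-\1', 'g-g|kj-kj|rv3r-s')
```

After group 1 captures some text, `\1` only succeeds where that same text appears again.
One capturing group, so `findall` returns just the captured substring from each match — 2 in all.

['g', 'kj']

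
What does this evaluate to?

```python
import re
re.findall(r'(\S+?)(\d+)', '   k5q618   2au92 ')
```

[('k', '5'), ('q', '618'), ('2au', '92')]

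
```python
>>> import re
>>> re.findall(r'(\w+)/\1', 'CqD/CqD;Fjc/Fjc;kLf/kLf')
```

['CqD', 'Fjc', 'kLf']

`\1` is not a pattern — it's the concrete string captured by group 1, re-applied verbatim.
Scanning left to right: at [0:7] match 'CqD/CqD', group 1 = 'CqD'; at [8:15] match 'Fjc/Fjc', group 1 = 'Fjc'; at [16:23] match 'kLf/kLf', group 1 = 'kLf'.
Because there's exactly one group, `findall` drops the full match and keeps group 1 from each hit.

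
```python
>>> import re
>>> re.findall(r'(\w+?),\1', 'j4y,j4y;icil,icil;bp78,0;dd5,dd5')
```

['j4y', 'icil', 'dd5']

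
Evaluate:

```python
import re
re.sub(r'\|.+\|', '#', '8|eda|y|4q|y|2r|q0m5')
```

'8#q0m5'

Each match is replaced by '#'.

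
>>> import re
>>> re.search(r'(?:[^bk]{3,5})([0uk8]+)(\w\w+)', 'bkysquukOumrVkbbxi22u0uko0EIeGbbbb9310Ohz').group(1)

Pattern: 3 to 5 of any character except [bk] (non-capturing group); then one or more of one of [0uk8] (captured); then a word character, then one or more of a word character (captured).
`re.search` tries every starting position until one works.
The match spans [2:41] → 'ysquukOumrVkbbxi22u0uko0EIeGbbbb9310Ohz'.
Captured: group 1 = 'k', group 2 = 'OumrVkbbxi22u0uko0EIeGbbbb9310Ohz'.

'k'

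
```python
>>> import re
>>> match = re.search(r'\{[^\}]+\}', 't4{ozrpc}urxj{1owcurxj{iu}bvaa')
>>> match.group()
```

'{ozrpc}'

The match spans [2:9] → '{ozrpc}'.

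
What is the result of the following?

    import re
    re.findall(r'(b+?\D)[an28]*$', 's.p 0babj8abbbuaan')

With a single group, `findall` returns only what that group captured — 1 item.

['bbbu']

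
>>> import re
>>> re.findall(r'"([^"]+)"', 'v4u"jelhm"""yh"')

['jelhm', 'yh']

Because there's exactly one group, `findall` drops the full match and keeps group 1 from each hit.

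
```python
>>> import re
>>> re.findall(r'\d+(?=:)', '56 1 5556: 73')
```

['5556']

Lookahead/lookbehind check context without consuming it, so the matched span excludes the asserted characters.
Matches: at [5:9] → '5556'.
`findall` yields the raw match text (1 of them) because the pattern has no groups.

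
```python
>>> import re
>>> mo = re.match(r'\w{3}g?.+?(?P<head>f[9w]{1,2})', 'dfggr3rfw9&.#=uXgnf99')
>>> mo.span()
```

(0, 10)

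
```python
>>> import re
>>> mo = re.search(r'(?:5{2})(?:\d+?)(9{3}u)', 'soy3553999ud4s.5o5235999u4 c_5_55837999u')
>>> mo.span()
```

(4, 11)

The pattern matches exactly 2 of a literal '5' (non-capturing group); then one or more of a digit (lazy) (non-capturing group); then exactly 3 of a literal '9', then the literal 'u' (captured).
`search` walks the string left to right and returns the first match it finds.
The match spans [4:11] → '553999u'.
Captured: group 1 = '999u'.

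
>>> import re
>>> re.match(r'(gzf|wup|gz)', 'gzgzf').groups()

('gz',)

`match` is anchored at position 0; if the pattern doesn't fit there, it returns None.
The match spans [0:2] → 'gz'.
Captured: group 1 = 'gz'.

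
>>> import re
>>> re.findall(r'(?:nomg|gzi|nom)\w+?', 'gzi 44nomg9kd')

The regex engine tests alternatives in the order written; an earlier branch that matches wins even if a later one would match more.
Matches: at [6:11] → 'nomg9'.
`findall` yields the raw match text (1 of them) because the pattern has no groups.

['nomg9']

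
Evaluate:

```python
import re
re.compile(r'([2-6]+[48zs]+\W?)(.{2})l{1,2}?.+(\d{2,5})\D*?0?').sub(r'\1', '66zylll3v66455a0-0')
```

'66za0-0'

Pattern: one or more of a character in [2-6], then one or more of one of [48zs], then optionally a non-word character (captured); then exactly 2 of any character (captured); then 1 to 2 of the literal 'l' (lazy), then one or more of any character; then 2 to 5 of a digit (captured); then zero or more of a non-digit (lazy), then optionally the literal '0'.
The `?` after the quantifier makes it lazy — it takes as little as possible before letting the rest of the pattern try.
Matches: at [0:14] → '66zylll3v66455'.
`\1` in the replacement pulls in group 1's text for each match.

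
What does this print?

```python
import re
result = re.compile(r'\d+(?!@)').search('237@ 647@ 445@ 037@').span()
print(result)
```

(0, 2)

`(?!…)`/`(?<!…)` only lets a position through if the neighbouring text does NOT match; no characters are consumed.
Unlike `match`, `search` isn't anchored — it looks for the pattern anywhere in the string.
The match spans [0:2] → '23'.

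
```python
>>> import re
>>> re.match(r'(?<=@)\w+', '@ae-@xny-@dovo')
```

With `match`, the pattern is implicitly anchored at the beginning.
Here the pattern fails at index 0, so the call returns None.

None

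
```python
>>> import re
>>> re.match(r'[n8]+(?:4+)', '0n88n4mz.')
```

None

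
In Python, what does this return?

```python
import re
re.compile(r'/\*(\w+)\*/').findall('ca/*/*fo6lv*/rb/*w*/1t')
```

Matches: at [4:13] match '/*fo6lv*/', group 1 = 'fo6lv'; at [15:20] match '/*w*/', group 1 = 'w'.
Because there's exactly one group, `findall` drops the full match and keeps group 1 from each hit.

['fo6lv', 'w']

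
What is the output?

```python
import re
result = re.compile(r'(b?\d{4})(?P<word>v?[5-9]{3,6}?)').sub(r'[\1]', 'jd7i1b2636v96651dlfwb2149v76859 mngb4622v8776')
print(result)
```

jd7i1[b2636]51dlfw[b2149]59 mng[b4622]6

The pattern matches optionally a literal 'b', then exactly 4 of a digit (captured); then optionally the literal 'v', then 3 to 6 of a character in [5-9] (lazy) (captured as 'word').
The `?` after the quantifier makes it lazy — it takes as little as possible before letting the rest of the pattern try.
Matches: at [5:14] → 'b2636v966'; at [20:29] → 'b2149v768'; at [35:44] → 'b4622v877'.
Each match is replaced using the text its own group 1 captured.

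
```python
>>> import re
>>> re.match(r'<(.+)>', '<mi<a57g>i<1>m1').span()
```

(0, 13)

`match` is anchored at position 0; if the pattern doesn't fit there, it returns None.
The match spans [0:13] → '<mi<a57g>i<1>'.
Captured: group 1 = 'mi<a57g>i<1'.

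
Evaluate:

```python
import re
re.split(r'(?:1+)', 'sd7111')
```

Splitting on the pattern gives 2 pieces.

['sd7', '']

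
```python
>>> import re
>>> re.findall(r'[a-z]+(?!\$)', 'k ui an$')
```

`(?!…)`/`(?<!…)` only lets a position through if the neighbouring text does NOT match; no characters are consumed.
Since nothing is captured, `findall` lists the 3 matched substrings directly.

['k', 'ui', 'a']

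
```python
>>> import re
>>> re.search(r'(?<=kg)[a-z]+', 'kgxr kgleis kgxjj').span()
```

The `(?=…)`/`(?<=…)` assertion just peeks at neighbouring text; it doesn't advance the match position.
The match spans [2:4] → 'xr'.

(2, 4)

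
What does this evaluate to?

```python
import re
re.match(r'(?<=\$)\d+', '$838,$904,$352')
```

The positive lookaround only admits positions where the adjacent text matches; those characters stay outside the span.
`re.match` only tries the pattern at the start of the string.
Here position 0 doesn't satisfy it, so the call returns None.

None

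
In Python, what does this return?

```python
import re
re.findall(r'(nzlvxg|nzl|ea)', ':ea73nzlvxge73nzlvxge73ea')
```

Branches in `(...|...)` are attempted left-to-right; the first branch that allows the whole pattern to succeed is taken.
`findall` collects group 1 from each match (4 total).

['ea', 'nzlvxg', 'nzlvxg', 'ea']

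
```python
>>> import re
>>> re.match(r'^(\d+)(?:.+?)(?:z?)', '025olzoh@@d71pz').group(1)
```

'025'

This matches anchored at the start of the string; then one or more of a digit (captured); then one or more of any character (lazy) (non-capturing group); then optionally a literal 'z' (non-capturing group).
Lazy quantifiers expand one character at a time until the remainder of the pattern can match.
With `match`, the pattern is implicitly anchored at the beginning.
The match spans [0:4] → '025o'.
Captured: group 1 = '025'.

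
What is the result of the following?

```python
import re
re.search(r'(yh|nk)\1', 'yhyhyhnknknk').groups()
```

('yh',)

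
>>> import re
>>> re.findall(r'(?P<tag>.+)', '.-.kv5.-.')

['.-.kv5.-.']

Pattern: one or more of any character (captured as 'tag').
Scanning left to right: at [0:9] match '.-.kv5.-.', group 1 = '.-.kv5.-.'.
One capturing group, so `findall` returns just the captured substring from the one match — 1 in all.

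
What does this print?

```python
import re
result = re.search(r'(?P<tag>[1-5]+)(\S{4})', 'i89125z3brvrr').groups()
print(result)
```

('125', 'z3br')

The match spans [3:10] → '125z3br'.
Captured: group 1 = '125', group 2 = 'z3br'.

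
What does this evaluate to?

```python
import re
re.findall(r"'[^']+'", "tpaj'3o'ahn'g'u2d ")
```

["'3o'", "'g'"]

Scanning left to right: at [4:8] → "'3o'"; at [11:14] → "'g'".
`findall` yields the raw match text (2 of them) because the pattern has no groups.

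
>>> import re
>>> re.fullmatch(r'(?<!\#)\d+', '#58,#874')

`(?!…)`/`(?<!…)` only lets a position through if the neighbouring text does NOT match; no characters are consumed.
For `fullmatch`, every character of the input must be accounted for by the pattern.
Here there's no way to consume every character, so the call returns None.

None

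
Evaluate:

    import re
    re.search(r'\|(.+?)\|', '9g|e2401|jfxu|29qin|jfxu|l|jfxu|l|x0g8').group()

'|e2401|'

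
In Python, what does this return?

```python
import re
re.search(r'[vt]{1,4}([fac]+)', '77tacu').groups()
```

The match spans [2:5] → 'tac'.
Captured: group 1 = 'ac'.

('ac',)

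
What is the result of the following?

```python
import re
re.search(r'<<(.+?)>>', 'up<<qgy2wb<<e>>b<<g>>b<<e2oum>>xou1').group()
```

'<<qgy2wb<<e>>'

`re.search` scans for the first position where the pattern succeeds.
The match spans [2:15] → '<<qgy2wb<<e>>'.
Captured: group 1 = 'qgy2wb<<e'.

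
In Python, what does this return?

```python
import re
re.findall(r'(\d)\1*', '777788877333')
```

['7', '8', '7', '3']

After group 1 captures some text, `\1` only succeeds where that same text appears again.
Walking the string: at [0:4] match '7777', group 1 = '7'; at [4:7] match '888', group 1 = '8'; at [7:9] match '77', group 1 = '7'; at [9:12] match '333', group 1 = '3'.
`findall` collects group 1 from each match (4 total).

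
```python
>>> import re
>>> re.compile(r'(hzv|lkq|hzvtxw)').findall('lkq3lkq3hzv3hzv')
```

['lkq', 'lkq', 'hzv', 'hzv']

`findall` collects group 1 from each match (4 total).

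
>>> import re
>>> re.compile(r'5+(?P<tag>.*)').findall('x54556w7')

['4556w7']

The pattern matches one or more of a literal '5'; then zero or more of any character (captured as 'tag').
Matches: at [1:8] match '54556w7', group 1 = '4556w7'.
One capturing group, so `findall` returns just the captured substring from the one match — 1 in all.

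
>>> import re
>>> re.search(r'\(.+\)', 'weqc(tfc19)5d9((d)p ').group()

The match spans [4:18] → '(tfc19)5d9((d)'.

'(tfc19)5d9((d)'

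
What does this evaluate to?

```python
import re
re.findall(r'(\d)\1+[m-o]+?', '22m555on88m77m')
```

`\1` is not a pattern — it's the concrete string captured by group 1, re-applied verbatim.
`findall` collects group 1 from each match (4 total).

['2', '5', '8', '7']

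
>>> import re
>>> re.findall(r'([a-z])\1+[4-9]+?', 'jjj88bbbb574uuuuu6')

`\1` has to match the exact text group 1 already captured.
Scanning left to right: at [0:4] match 'jjj8', group 1 = 'j'; at [5:10] match 'bbbb5', group 1 = 'b'; at [12:18] match 'uuuuu6', group 1 = 'u'.
With a single group, `findall` returns only what that group captured — 3 items.

['j', 'b', 'u']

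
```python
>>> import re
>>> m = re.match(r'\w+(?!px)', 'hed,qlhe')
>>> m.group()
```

'hed'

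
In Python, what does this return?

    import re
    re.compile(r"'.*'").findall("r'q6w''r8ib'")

Walking the string: at [1:12] → "'q6w''r8ib'".
`findall` yields the raw match text (1 of them) because the pattern has no groups.

["'q6w''r8ib'"]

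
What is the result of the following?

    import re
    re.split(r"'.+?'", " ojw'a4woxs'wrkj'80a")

[' ojw', "wrkj'80a"]

The `?` after the quantifier makes it lazy — it takes as little as possible before letting the rest of the pattern try.
Matches to split on: at [4:12] → "'a4woxs'".
`split` removes every match and returns the 2 fragments in between.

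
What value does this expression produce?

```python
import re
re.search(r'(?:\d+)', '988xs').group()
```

'988'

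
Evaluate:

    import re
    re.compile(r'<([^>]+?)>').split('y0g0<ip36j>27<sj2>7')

['y0g0', 'ip36j', '27', 'sj2', '7']

With a capturing group present, the delimiter's captured portion is kept in the result list.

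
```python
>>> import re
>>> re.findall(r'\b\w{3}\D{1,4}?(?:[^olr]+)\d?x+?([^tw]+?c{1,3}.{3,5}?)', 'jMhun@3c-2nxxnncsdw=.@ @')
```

['nncsdw']

This matches a word boundary (`\b`, zero-width); then exactly 3 of a word character, then 1 to 4 of a non-digit (lazy); then one or more of any character except [olr] (non-capturing group); then optionally a digit, then one or more of a literal 'x' (lazy); then one or more of any character except [tw] (lazy), then 1 to 3 of a literal 'c', then 3 to 5 of any character (lazy) (captured).
With a single group, `findall` returns only what that group captured — 1 item.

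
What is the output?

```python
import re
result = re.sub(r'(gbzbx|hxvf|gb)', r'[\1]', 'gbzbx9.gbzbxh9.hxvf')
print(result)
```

[gbzbx]9.[gbzbx]h9.[hxvf]

The regex engine tests alternatives in the order written; an earlier branch that matches wins even if a later one would match more.
`\1` in the replacement pulls in group 1's text for each match.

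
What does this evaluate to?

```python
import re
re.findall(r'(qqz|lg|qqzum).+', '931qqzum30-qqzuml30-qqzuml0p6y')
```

['qqz']

Branches in `(...|...)` are attempted left-to-right; the first branch that allows the whole pattern to succeed is taken.
Matches: at [3:30] match 'qqzum30-qqzuml30-qqzuml0p6y', group 1 = 'qqz'.
Because there's exactly one group, `findall` drops the full match and keeps group 1 from the one hit.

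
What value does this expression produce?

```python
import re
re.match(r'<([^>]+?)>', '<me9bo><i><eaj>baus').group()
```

`match` is anchored at position 0; if the pattern doesn't fit there, it returns None.
The match spans [0:7] → '<me9bo>'.
Captured: group 1 = 'me9bo'.

'<me9bo>'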